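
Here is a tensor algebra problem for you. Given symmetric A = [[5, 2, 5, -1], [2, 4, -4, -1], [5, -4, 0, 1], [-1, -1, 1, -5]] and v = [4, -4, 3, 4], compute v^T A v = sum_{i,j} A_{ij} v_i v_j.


First compute Av:
(Av)_1 = 5*4 + 2*-4 + 5*3 + -1*4 = 23
(Av)_2 = 2*4 + 4*-4 + -4*3 + -1*4 = -24
(Av)_3 = 5*4 + -4*-4 + 0*3 + 1*4 = 40
(Av)_4 = -1*4 + -1*-4 + 1*3 + -5*4 = -17
Av = [23, -24, 40, -17]
Then v^T (Av) = 4*23 + -4*-24 + 3*40 + 4*-17
= 92 + 96 + 120 + -68 = 240

240


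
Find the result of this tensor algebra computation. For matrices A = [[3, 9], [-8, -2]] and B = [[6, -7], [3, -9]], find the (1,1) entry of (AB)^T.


(AB)^T_{ij} = (AB)_{ji} = sum_k A_{jk} B_{ki}.
For i=1, j=1 we need (AB)_{11}:
A_{11} * B_{11} = 3 * 6 = 18
A_{12} * B_{21} = 9 * 3 = 27
Sum = 18 + 27 = 45

45


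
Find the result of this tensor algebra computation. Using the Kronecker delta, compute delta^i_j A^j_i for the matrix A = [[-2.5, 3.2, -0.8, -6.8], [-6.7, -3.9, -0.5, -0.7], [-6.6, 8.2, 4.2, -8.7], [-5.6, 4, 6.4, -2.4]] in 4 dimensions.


The contraction (trace) of a rank-2 tensor is the sum of its diagonal elements.
Diagonal entries: A[1,1] = -2.5, A[2,2] = -3.9, A[3,3] = 4.2, A[4,4] = -2.4
Tr(A) = -2.5 + -3.9 + 4.2 + -2.4 = -4.6

-4.6


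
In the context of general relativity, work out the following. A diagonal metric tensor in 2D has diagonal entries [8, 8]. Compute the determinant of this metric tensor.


For a diagonal metric, the determinant is the product of diagonal entries.
Diagonal entries: 8, 8
det(g) = 8 * 8 = 64

64


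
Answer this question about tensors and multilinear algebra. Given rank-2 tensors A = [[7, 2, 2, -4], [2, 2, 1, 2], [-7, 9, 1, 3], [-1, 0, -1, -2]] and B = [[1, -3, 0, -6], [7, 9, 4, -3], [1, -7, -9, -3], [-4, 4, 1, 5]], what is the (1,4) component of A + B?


Tensor addition is component-wise: (A + B)_{ij} = A_{ij} + B_{ij}.
A_{14} = -4
B_{14} = -6
(A + B)_{14} = -4 + -6 = -10

-10


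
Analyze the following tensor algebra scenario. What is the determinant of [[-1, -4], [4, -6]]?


For a 2x2 matrix [[a, b], [c, d]], det = a*d - b*c.
a = -1, b = -4, c = 4, d = -6
a*d = -1 * -6 = 6
b*c = -4 * 4 = -16
det = 6 - -16 = 22

22


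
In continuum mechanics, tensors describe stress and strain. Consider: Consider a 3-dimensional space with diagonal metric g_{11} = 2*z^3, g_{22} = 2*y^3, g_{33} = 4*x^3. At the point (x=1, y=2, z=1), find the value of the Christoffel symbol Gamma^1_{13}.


For a diagonal metric, Gamma^k_{ij} = (1/2) g^{kk} (dg_{ik}/dx_j + dg_{jk}/dx_i - dg_{ij}/dx_k).
The metric is diagonal, so g_{ab} = 0 for a != b.
At the given point: g_{11} = 2, g_{22} = 16, g_{33} = 4
g^{11} = 1/2
dg_{11}/dx_3 = dg_{11}/dx_3 = 6
dg_{31}/dx_1 = 0 (off-diagonal)
dg_{13}/dx_1 = 0 (off-diagonal)
Numerator = 6 + 0 - 0 = 6
Gamma^1_{13} = 6 / (2 * 2) = 3/2

3/2


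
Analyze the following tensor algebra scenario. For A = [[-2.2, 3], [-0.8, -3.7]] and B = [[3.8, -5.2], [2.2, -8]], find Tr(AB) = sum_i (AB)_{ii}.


Tr(AB) = sum_i (AB)_{ii} where (AB)_{ii} = sum_k A_{ik} B_{ki}.
(AB)_{11} = -2.2*3.8 + 3*2.2 = -1.76
(AB)_{22} = -0.8*-5.2 + -3.7*-8 = 33.76
Tr(AB) = -1.76 + 33.76 = 32

32


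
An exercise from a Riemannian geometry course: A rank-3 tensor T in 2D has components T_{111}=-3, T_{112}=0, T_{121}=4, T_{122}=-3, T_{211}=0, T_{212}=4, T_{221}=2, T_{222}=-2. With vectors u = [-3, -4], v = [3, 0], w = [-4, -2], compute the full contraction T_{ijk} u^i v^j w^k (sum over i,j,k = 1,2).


S = sum over i,j,k of T_{ijk} u_i v_j w_k. Expanding all 8 terms:
T_{111}*u_1*v_1*w_1 = -3*-3*3*-4 = -108  (running total: -108)
T_{112}*u_1*v_1*w_2 = 0*-3*3*-2 = 0  (running total: -108)
T_{121}*u_1*v_2*w_1 = 4*-3*0*-4 = 0  (running total: -108)
T_{122}*u_1*v_2*w_2 = -3*-3*0*-2 = 0  (running total: -108)
T_{211}*u_2*v_1*w_1 = 0*-4*3*-4 = 0  (running total: -108)
T_{212}*u_2*v_1*w_2 = 4*-4*3*-2 = 96  (running total: -12)
T_{221}*u_2*v_2*w_1 = 2*-4*0*-4 = 0  (running total: -12)
T_{222}*u_2*v_2*w_2 = -2*-4*0*-2 = 0  (running total: -12)
S = -12

-12


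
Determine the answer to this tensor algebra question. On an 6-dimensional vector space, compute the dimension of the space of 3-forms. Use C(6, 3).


The dimension of the space of p-forms on an n-dimensional space is C(n, p).
n = 6, p = 3
C(6, 3) = 6! / (3! * 3!) = 20

20


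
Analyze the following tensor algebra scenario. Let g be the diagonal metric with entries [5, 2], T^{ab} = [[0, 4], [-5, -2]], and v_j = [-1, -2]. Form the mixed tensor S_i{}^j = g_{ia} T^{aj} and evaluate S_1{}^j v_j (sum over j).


Step 1: lower the first index. For a diagonal metric, g_{ia} T^{aj} = g_{ii} T^{ij} (no sum on i).
g_{11} = 5
S_1{}^1 = 5 * T^{11} = 5 * 0 = 0
S_1{}^2 = 5 * T^{12} = 5 * 4 = 20
Step 2: contract S_1{}^j with v_j.
S_1{}^1 * v_1 = 0 * -1 = 0
S_1{}^2 * v_2 = 20 * -2 = -40
Result = 0 + -40 = -40

-40


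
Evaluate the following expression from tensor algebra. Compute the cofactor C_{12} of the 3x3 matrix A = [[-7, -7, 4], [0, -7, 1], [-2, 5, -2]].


To find cofactor C_{12}, delete row 1 and column 2.
The resulting 2x2 submatrix is: [[0, 1], [-2, -2]]
Minor M_{12} = 0*-2 - 1*-2
  = 0 - -2 = 2
Sign = (-1)^(1+2) = (-1)^3 = -1
Cofactor C_{12} = -1 * 2 = -2

-2


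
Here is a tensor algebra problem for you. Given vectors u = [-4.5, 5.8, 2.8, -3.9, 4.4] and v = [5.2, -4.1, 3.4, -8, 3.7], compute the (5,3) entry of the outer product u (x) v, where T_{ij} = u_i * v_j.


The outer product entry T_{ij} = u_i * v_j.
We need i=5, j=3.
u_5 = 4.4, v_3 = 3.4
T_{5,3} = 4.4 * 3.4 = 14.96

14.96


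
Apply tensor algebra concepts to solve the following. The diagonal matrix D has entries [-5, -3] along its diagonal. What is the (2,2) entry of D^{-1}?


For a diagonal matrix, the inverse has entries (D^{-1})_{ii} = 1/d_{ii}.
The diagonal entries are: d_{11} = -5, d_{22} = -3
We need (D^{-1})_{22} = 1/d_{22} = 1/-3 = -1/3

-1/3


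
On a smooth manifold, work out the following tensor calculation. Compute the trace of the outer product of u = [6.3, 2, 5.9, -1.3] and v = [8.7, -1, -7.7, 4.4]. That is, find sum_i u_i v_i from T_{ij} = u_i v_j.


The outer product gives T_{ij} = u_i v_j.
The trace (contraction) is Tr(T) = sum_i T_{ii} = sum_i u_i v_i.
Diagonal entries:
T_{11} = u_1 * v_1 = 6.3 * 8.7 = 54.81
T_{22} = u_2 * v_2 = 2 * -1 = -2
T_{33} = u_3 * v_3 = 5.9 * -7.7 = -45.43
T_{44} = u_4 * v_4 = -1.3 * 4.4 = -5.72
Tr(T) = 54.81 + -2 + -45.43 + -5.72 = 1.66

1.66


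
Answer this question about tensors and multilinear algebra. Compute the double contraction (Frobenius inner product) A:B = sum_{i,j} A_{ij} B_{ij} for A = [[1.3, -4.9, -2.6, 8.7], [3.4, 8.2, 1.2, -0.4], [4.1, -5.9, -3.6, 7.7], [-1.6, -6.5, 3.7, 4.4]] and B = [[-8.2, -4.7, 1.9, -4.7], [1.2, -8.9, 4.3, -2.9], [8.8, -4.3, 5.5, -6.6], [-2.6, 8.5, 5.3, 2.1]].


A:B = sum over all i,j of A_{ij} * B_{ij}.
Row 1: 1.3*-8.2=-10.66, -4.9*-4.7=23.03, -2.6*1.9=-4.94, 8.7*-4.7=-40.89 => row sum = -33.46
Row 2: 3.4*1.2=4.08, 8.2*-8.9=-72.98, 1.2*4.3=5.16, -0.4*-2.9=1.16 => row sum = -62.58
Row 3: 4.1*8.8=36.08, -5.9*-4.3=25.37, -3.6*5.5=-19.8, 7.7*-6.6=-50.82 => row sum = -9.17
Row 4: -1.6*-2.6=4.16, -6.5*8.5=-55.25, 3.7*5.3=19.61, 4.4*2.1=9.24 => row sum = -22.24
Total = -33.46 + -62.58 + -9.17 + -22.24 = -127.45

-127.45


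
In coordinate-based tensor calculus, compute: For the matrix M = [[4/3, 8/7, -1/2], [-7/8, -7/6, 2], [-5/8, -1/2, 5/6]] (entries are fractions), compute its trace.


The trace is the sum of diagonal entries.
Diagonal: M[1,1] = 4/3, M[2,2] = -7/6, M[3,3] = 5/6
Tr(M) = 4/3 + -7/6 + 5/6
Computing step by step:
After adding M[1,1]: 4/3
After adding M[2,2]: 1/6
After adding M[3,3]: 1
Tr(M) = 1

1


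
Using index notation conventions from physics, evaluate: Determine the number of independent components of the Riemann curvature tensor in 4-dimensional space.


The Riemann tensor in d dimensions has d^2(d^2 - 1)/12 independent components.
d = 4, so d^2 = 16
d^2 - 1 = 15
d^2(d^2 - 1) = 16 * 15 = 240
Divide by 12: 240 / 12 = 20

20


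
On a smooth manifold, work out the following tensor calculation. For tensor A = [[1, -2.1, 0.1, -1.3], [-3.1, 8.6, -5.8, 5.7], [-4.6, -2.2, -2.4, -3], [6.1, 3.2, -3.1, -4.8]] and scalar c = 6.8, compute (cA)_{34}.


Scalar multiplication: (cA)_{ij} = c * A_{ij}.
c = 6.8
A_{34} = -3
(cA)_{34} = 6.8 * -3 = -20.4

-20.4


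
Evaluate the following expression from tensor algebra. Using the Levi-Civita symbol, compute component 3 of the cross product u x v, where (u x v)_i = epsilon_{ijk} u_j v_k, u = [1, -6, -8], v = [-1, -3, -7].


(u x v)_3 = sum_{j,k} epsilon_{3jk} u_j v_k. Only permutations of (1,2,3) contribute; the two non-zero terms are:
eps_{312} u_1 v_2 = 1 * 1 * -3 = -3
eps_{321} u_2 v_1 = -1 * -6 * -1 = -6
(u x v)_3 = -9

-9


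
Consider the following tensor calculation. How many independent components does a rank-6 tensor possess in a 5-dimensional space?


The number of components of a rank-r tensor in d dimensions is d^r.
Here d = 5 and r = 6.
5^6 = 15625

15625


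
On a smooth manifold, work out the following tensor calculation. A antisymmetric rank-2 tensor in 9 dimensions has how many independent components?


A antisymmetric rank-2 tensor in d dimensions has d(d-1)/2 independent components.
d = 9
d(d-1)/2 = 9 * 8 / 2 = 72 / 2 = 36

36


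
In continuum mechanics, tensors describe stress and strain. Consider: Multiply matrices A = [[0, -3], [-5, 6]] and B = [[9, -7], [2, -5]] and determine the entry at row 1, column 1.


(AB)_{ij} = sum_k A_{ik} B_{kj}.
For i=1, j=1:
A_{11} * B_{11} = 0 * 9 = 0
A_{12} * B_{21} = -3 * 2 = -6
Sum = 0 + -6 = -6

-6


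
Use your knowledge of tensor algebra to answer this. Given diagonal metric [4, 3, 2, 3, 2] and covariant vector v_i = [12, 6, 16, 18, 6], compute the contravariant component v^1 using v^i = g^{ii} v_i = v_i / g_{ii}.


To raise an index with a diagonal metric: v^i = v_i / g_{ii}.
For index 1: v_1 = 12, g_{11} = 4
v^1 = 12 / 4 = 3

3


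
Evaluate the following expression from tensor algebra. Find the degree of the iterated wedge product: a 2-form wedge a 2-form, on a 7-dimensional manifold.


The degree of a wedge product is the sum of the degrees of the individual forms.
Degrees: 2, 2
Total degree = 2 + 2 = 4

4


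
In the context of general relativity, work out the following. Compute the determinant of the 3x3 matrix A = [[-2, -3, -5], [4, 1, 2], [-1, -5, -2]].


Expanding along the first row, det(A) = a11*M_11 - a12*M_12 + a13*M_13, where M_1j is the (1,j) minor.
Minor M_11 = 1*-2 - 2*-5 = 8
Minor M_12 = 4*-2 - 2*-1 = -6
Minor M_13 = 4*-5 - 1*-1 = -19
det = -2*(8) - -3*(-6) + -5*(-19)
    = -16 - 18 + 95
    = 61

61


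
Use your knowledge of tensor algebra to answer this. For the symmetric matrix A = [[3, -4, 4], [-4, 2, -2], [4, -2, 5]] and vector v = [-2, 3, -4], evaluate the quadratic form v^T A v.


First compute Av:
(Av)_1 = 3*-2 + -4*3 + 4*-4 = -34
(Av)_2 = -4*-2 + 2*3 + -2*-4 = 22
(Av)_3 = 4*-2 + -2*3 + 5*-4 = -34
Av = [-34, 22, -34]
Then v^T (Av) = -2*-34 + 3*22 + -4*-34
= 68 + 66 + 136 = 270

270


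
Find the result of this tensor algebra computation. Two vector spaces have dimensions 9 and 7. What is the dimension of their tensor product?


The dimension of a tensor product is the product of dimensions.
dim(V) = 9, dim(W) = 7
dim(V (x) W) = 9 * 7 = 63

63


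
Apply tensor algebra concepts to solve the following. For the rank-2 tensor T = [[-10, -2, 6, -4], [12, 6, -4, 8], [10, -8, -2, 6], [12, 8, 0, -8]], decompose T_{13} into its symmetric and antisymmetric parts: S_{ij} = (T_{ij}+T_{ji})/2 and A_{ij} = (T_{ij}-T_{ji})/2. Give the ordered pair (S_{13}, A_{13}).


T_{13} = 6
T_{31} = 10
S_{13} = (6 + 10)/2 = 16/2 = 8
A_{13} = (6 - 10)/2 = -4/2 = -2
Check: S + A = 8 + -2 = 6 = T_{13}.

(8, -2)


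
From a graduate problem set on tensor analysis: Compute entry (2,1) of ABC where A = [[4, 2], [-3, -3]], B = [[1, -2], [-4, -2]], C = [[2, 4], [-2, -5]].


(ABC)_{21} = sum_m (AB)_{2m} C_{m1}. First compute row 2 of AB.
(AB)_{21} = -3*1 + -3*-4 = 9
(AB)_{22} = -3*-2 + -3*-2 = 12
Now contract with column 1 of C:
(AB)_{21} * C_{11} = 9 * 2 = 18
(AB)_{22} * C_{21} = 12 * -2 = -24
(ABC)_{21} = 18 + -24 = -6

-6


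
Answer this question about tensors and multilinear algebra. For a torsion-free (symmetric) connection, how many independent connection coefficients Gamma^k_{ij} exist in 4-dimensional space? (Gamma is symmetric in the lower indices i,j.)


Christoffel symbols Gamma^k_{ij} are symmetric in i,j, so there are d * d(d+1)/2 independent symbols.
d = 4
d(d+1)/2 = 4 * 5 / 2 = 10
Total = 4 * 10 = 40

40


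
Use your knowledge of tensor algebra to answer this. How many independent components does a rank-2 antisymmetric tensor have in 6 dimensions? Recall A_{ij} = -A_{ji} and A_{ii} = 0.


An antisymmetric rank-2 tensor satisfies A_{ij} = -A_{ji}, so diagonal entries are zero.
The independent components are the upper-triangular entries: C(n, 2) = n(n-1)/2.
n = 6
C(6, 2) = 6 * 5 / 2 = 30 / 2 = 15

15


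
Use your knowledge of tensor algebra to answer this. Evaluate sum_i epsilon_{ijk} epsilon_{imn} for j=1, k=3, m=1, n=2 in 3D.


Using the identity: epsilon_{ijk} epsilon_{imn} = delta_{jm} delta_{kn} - delta_{jn} delta_{km}.
delta_{11} = 1
delta_{32} = 0
delta_{12} = 0
delta_{31} = 0
Result = 1 * 0 - 0 * 0 = 0 - 0 = 0

0


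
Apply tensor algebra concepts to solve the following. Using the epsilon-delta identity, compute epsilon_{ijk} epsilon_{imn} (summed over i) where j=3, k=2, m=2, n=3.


Using the identity: epsilon_{ijk} epsilon_{imn} = delta_{jm} delta_{kn} - delta_{jn} delta_{km}.
delta_{32} = 0
delta_{23} = 0
delta_{33} = 1
delta_{22} = 1
Result = 0 * 0 - 1 * 1 = 0 - 1 = -1

-1


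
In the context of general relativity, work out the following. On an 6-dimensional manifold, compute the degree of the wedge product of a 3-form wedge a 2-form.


The degree of a wedge product is the sum of the degrees of the individual forms.
Degrees: 3, 2
Total degree = 3 + 2 = 5

5


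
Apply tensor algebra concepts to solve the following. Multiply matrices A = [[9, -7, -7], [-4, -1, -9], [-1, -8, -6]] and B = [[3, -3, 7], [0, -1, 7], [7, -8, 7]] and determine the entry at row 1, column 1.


(AB)_{ij} = sum_k A_{ik} B_{kj}.
For i=1, j=1:
A_{11} * B_{11} = 9 * 3 = 27
A_{12} * B_{21} = -7 * 0 = 0
A_{13} * B_{31} = -7 * 7 = -49
Sum = 27 + 0 + -49 = -22

-22


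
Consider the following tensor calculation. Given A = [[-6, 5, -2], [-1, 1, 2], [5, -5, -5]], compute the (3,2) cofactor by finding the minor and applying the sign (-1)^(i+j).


To find cofactor C_{32}, delete row 3 and column 2.
The resulting 2x2 submatrix is: [[-6, -2], [-1, 2]]
Minor M_{32} = -6*2 - -2*-1
  = -12 - 2 = -14
Sign = (-1)^(3+2) = (-1)^5 = -1
Cofactor C_{32} = -1 * -14 = 14

14


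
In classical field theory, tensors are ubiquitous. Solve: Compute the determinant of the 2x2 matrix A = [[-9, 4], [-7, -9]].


For a 2x2 matrix [[a, b], [c, d]], det = a*d - b*c.
a = -9, b = 4, c = -7, d = -9
a*d = -9 * -9 = 81
b*c = 4 * -7 = -28
det = 81 - -28 = 109

109


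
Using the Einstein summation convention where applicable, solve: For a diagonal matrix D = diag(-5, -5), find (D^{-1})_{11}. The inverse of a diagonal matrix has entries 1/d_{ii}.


For a diagonal matrix, the inverse has entries (D^{-1})_{ii} = 1/d_{ii}.
The diagonal entries are: d_{11} = -5, d_{22} = -5
We need (D^{-1})_{11} = 1/d_{11} = 1/-5 = -1/5

-1/5


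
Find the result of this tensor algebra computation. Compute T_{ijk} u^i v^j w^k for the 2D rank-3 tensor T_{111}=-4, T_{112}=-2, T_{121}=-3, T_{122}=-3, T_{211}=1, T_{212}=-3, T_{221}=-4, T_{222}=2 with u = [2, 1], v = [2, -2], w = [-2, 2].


S = sum over i,j,k of T_{ijk} u_i v_j w_k. Expanding all 8 terms:
T_{111}*u_1*v_1*w_1 = -4*2*2*-2 = 32  (running total: 32)
T_{112}*u_1*v_1*w_2 = -2*2*2*2 = -16  (running total: 16)
T_{121}*u_1*v_2*w_1 = -3*2*-2*-2 = -24  (running total: -8)
T_{122}*u_1*v_2*w_2 = -3*2*-2*2 = 24  (running total: 16)
T_{211}*u_2*v_1*w_1 = 1*1*2*-2 = -4  (running total: 12)
T_{212}*u_2*v_1*w_2 = -3*1*2*2 = -12  (running total: 0)
T_{221}*u_2*v_2*w_1 = -4*1*-2*-2 = -16  (running total: -16)
T_{222}*u_2*v_2*w_2 = 2*1*-2*2 = -8  (running total: -24)
S = -24

-24


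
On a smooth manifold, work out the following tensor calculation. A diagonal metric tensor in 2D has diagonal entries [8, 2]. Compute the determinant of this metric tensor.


For a diagonal metric, the determinant is the product of diagonal entries.
Diagonal entries: 8, 2
det(g) = 8 * 2 = 16

16


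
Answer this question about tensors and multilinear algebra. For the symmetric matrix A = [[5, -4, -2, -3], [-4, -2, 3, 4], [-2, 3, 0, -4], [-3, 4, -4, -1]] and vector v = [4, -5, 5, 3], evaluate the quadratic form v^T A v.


First compute Av:
(Av)_1 = 5*4 + -4*-5 + -2*5 + -3*3 = 21
(Av)_2 = -4*4 + -2*-5 + 3*5 + 4*3 = 21
(Av)_3 = -2*4 + 3*-5 + 0*5 + -4*3 = -35
(Av)_4 = -3*4 + 4*-5 + -4*5 + -1*3 = -55
Av = [21, 21, -35, -55]
Then v^T (Av) = 4*21 + -5*21 + 5*-35 + 3*-55
= 84 + -105 + -175 + -165 = -361

-361


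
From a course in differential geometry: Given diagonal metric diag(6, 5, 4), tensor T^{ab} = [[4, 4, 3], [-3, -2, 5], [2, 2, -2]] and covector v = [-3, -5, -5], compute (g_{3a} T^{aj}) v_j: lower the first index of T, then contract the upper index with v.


Step 1: lower the first index. For a diagonal metric, g_{ia} T^{aj} = g_{ii} T^{ij} (no sum on i).
g_{33} = 4
S_3{}^1 = 4 * T^{31} = 4 * 2 = 8
S_3{}^2 = 4 * T^{32} = 4 * 2 = 8
S_3{}^3 = 4 * T^{33} = 4 * -2 = -8
Step 2: contract S_3{}^j with v_j.
S_3{}^1 * v_1 = 8 * -3 = -24
S_3{}^2 * v_2 = 8 * -5 = -40
S_3{}^3 * v_3 = -8 * -5 = 40
Result = -24 + -40 + 40 = -24

-24


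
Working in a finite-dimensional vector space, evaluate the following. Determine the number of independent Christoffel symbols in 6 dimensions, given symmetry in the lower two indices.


Christoffel symbols Gamma^k_{ij} are symmetric in i,j, so there are d * d(d+1)/2 independent symbols.
d = 6
d(d+1)/2 = 6 * 7 / 2 = 21
Total = 6 * 21 = 126

126


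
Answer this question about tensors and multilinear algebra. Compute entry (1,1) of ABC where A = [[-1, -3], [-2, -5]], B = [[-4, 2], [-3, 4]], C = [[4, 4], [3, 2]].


(ABC)_{11} = sum_m (AB)_{1m} C_{m1}. First compute row 1 of AB.
(AB)_{11} = -1*-4 + -3*-3 = 13
(AB)_{12} = -1*2 + -3*4 = -14
Now contract with column 1 of C:
(AB)_{11} * C_{11} = 13 * 4 = 52
(AB)_{12} * C_{21} = -14 * 3 = -42
(ABC)_{11} = 52 + -42 = 10

10


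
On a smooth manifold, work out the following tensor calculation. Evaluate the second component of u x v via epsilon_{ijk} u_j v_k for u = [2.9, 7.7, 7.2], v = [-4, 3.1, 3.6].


(u x v)_2 = sum_{j,k} epsilon_{2jk} u_j v_k. Only permutations of (1,2,3) contribute; the two non-zero terms are:
eps_{213} u_1 v_3 = -1 * 2.9 * 3.6 = -10.44
eps_{231} u_3 v_1 = 1 * 7.2 * -4 = -28.8
(u x v)_2 = -39.24

-39.24


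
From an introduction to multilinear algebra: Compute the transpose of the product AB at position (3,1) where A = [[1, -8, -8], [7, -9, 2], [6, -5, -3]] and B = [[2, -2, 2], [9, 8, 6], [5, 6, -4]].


(AB)^T_{ij} = (AB)_{ji} = sum_k A_{jk} B_{ki}.
For i=3, j=1 we need (AB)_{13}:
A_{11} * B_{13} = 1 * 2 = 2
A_{12} * B_{23} = -8 * 6 = -48
A_{13} * B_{33} = -8 * -4 = 32
Sum = 2 + -48 + 32 = -14

-14


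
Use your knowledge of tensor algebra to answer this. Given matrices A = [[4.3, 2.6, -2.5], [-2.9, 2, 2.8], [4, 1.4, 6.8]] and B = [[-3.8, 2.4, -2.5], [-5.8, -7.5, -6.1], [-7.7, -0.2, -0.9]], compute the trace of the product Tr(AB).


Tr(AB) = sum_i (AB)_{ii} where (AB)_{ii} = sum_k A_{ik} B_{ki}.
(AB)_{11} = 4.3*-3.8 + 2.6*-5.8 + -2.5*-7.7 = -12.17
(AB)_{22} = -2.9*2.4 + 2*-7.5 + 2.8*-0.2 = -22.52
(AB)_{33} = 4*-2.5 + 1.4*-6.1 + 6.8*-0.9 = -24.66
Tr(AB) = -12.17 + -22.52 + -24.66 = -59.35

-59.35


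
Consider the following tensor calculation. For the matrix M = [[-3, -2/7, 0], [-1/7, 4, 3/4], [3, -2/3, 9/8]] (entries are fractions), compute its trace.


The trace is the sum of diagonal entries.
Diagonal: M[1,1] = -3, M[2,2] = 4, M[3,3] = 9/8
Tr(M) = -3 + 4 + 9/8
Computing step by step:
After adding M[1,1]: -3
After adding M[2,2]: 1
After adding M[3,3]: 17/8
Tr(M) = 17/8

17/8


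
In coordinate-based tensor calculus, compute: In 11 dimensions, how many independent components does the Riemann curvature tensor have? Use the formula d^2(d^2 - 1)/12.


The Riemann tensor in d dimensions has d^2(d^2 - 1)/12 independent components.
d = 11, so d^2 = 121
d^2 - 1 = 120
d^2(d^2 - 1) = 121 * 120 = 14520
Divide by 12: 14520 / 12 = 1210

1210


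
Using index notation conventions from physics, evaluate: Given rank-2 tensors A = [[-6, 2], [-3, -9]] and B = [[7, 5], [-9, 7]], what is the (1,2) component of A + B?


Tensor addition is component-wise: (A + B)_{ij} = A_{ij} + B_{ij}.
A_{12} = 2
B_{12} = 5
(A + B)_{12} = 2 + 5 = 7

7


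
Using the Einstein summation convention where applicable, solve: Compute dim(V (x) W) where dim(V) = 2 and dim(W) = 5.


The dimension of a tensor product is the product of dimensions.
dim(V) = 2, dim(W) = 5
dim(V (x) W) = 2 * 5 = 10

10


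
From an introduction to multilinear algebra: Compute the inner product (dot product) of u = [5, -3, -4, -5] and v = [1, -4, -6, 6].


The inner product u . v = sum of u_i * v_i.
Term-by-term: 5 * 1, -3 * -4, -4 * -6, -5 * 6
Products: 5, 12, 24, -30
Sum = 5 + 12 + 24 + -30 = 11

11


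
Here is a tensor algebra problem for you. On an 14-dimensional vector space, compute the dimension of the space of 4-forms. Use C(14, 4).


The dimension of the space of p-forms on an n-dimensional space is C(n, p).
n = 14, p = 4
C(14, 4) = 14! / (4! * 10!) = 1001

1001


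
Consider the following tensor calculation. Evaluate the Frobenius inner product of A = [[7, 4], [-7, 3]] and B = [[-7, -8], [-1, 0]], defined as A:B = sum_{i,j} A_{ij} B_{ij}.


A:B = sum over all i,j of A_{ij} * B_{ij}.
Row 1: 7*-7=-49, 4*-8=-32 => row sum = -81
Row 2: -7*-1=7, 3*0=0 => row sum = 7
Total = -81 + 7 = -74

-74


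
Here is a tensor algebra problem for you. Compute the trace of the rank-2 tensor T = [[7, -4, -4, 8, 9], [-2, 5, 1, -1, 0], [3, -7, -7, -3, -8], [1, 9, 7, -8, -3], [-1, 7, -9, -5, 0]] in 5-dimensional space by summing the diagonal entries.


The contraction (trace) of a rank-2 tensor is the sum of its diagonal elements.
Diagonal entries: A[1,1] = 7, A[2,2] = 5, A[3,3] = -7, A[4,4] = -8, A[5,5] = 0
Tr(A) = 7 + 5 + -7 + -8 + 0 = -3

-3


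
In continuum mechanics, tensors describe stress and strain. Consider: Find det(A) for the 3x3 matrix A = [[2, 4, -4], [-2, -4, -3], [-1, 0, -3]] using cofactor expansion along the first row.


Expanding along the first row, det(A) = a11*M_11 - a12*M_12 + a13*M_13, where M_1j is the (1,j) minor.
Minor M_11 = -4*-3 - -3*0 = 12
Minor M_12 = -2*-3 - -3*-1 = 3
Minor M_13 = -2*0 - -4*-1 = -4
det = 2*(12) - 4*(3) + -4*(-4)
    = 24 - 12 + 16
    = 28

28


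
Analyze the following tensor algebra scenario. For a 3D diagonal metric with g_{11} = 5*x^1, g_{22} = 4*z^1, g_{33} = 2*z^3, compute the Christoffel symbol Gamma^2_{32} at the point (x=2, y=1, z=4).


For a diagonal metric, Gamma^k_{ij} = (1/2) g^{kk} (dg_{ik}/dx_j + dg_{jk}/dx_i - dg_{ij}/dx_k).
The metric is diagonal, so g_{ab} = 0 for a != b.
At the given point: g_{11} = 10, g_{22} = 16, g_{33} = 128
g^{22} = 1/16
dg_{32}/dx_2 = 0 (off-diagonal)
dg_{22}/dx_3 = dg_{22}/dx_3 = 4
dg_{32}/dx_2 = 0 (off-diagonal)
Numerator = 0 + 4 - 0 = 4
Gamma^2_{32} = 4 / (2 * 16) = 1/8

1/8


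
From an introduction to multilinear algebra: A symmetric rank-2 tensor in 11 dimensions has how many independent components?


A symmetric rank-2 tensor in d dimensions has d(d+1)/2 independent components.
d = 11
d(d+1)/2 = 11 * 12 / 2 = 132 / 2 = 66

66


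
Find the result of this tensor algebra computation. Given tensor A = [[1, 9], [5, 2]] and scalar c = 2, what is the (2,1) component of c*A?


Scalar multiplication: (cA)_{ij} = c * A_{ij}.
c = 2
A_{21} = 5
(cA)_{21} = 2 * 5 = 10

10


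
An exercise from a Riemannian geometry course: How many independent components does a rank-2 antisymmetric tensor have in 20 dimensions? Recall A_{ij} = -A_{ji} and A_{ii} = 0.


An antisymmetric rank-2 tensor satisfies A_{ij} = -A_{ji}, so diagonal entries are zero.
The independent components are the upper-triangular entries: C(n, 2) = n(n-1)/2.
n = 20
C(20, 2) = 20 * 19 / 2 = 380 / 2 = 190

190


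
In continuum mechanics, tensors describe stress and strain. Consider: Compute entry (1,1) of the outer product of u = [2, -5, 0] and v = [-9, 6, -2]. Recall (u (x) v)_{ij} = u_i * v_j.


The outer product entry T_{ij} = u_i * v_j.
We need i=1, j=1.
u_1 = 2, v_1 = -9
T_{1,1} = 2 * -9 = -18

-18


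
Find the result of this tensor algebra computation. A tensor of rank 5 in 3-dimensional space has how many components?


The number of components of a rank-r tensor in d dimensions is d^r.
Here d = 3 and r = 5.
3^5 = 243

243


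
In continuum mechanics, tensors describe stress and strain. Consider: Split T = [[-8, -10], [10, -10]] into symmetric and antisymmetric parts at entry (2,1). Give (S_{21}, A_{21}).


T_{21} = 10
T_{12} = -10
S_{21} = (10 + -10)/2 = 0/2 = 0
A_{21} = (10 - -10)/2 = 20/2 = 10
Check: S + A = 0 + 10 = 10 = T_{21}.

(0, 10)


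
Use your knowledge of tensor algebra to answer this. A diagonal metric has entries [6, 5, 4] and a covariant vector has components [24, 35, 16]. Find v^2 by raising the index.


To raise an index with a diagonal metric: v^i = v_i / g_{ii}.
For index 2: v_2 = 35, g_{22} = 5
v^2 = 35 / 5 = 7

7


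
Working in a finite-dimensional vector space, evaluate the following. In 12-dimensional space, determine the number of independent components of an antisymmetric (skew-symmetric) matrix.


An antisymmetric rank-2 tensor satisfies A_{ij} = -A_{ji}, so diagonal entries are zero.
The independent components are the upper-triangular entries: C(n, 2) = n(n-1)/2.
n = 12
C(12, 2) = 12 * 11 / 2 = 132 / 2 = 66

66


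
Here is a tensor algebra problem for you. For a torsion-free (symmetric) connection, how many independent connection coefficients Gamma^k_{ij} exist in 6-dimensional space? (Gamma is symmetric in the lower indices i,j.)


Christoffel symbols Gamma^k_{ij} are symmetric in i,j, so there are d * d(d+1)/2 independent symbols.
d = 6
d(d+1)/2 = 6 * 7 / 2 = 21
Total = 6 * 21 = 126

126


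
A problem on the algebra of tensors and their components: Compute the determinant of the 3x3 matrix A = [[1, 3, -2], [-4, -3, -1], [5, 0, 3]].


Expanding along the first row, det(A) = a11*M_11 - a12*M_12 + a13*M_13, where M_1j is the (1,j) minor.
Minor M_11 = -3*3 - -1*0 = -9
Minor M_12 = -4*3 - -1*5 = -7
Minor M_13 = -4*0 - -3*5 = 15
det = 1*(-9) - 3*(-7) + -2*(15)
    = -9 - -21 + -30
    = -18

-18


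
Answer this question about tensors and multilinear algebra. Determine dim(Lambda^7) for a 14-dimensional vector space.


The dimension of the space of p-forms on an n-dimensional space is C(n, p).
n = 14, p = 7
C(14, 7) = 14! / (7! * 7!) = 3432

3432


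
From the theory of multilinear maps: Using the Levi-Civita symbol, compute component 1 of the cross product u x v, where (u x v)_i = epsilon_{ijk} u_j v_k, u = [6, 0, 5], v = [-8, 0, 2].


(u x v)_1 = sum_{j,k} epsilon_{1jk} u_j v_k. Only permutations of (1,2,3) contribute; the two non-zero terms are:
eps_{123} u_2 v_3 = 1 * 0 * 2 = 0
eps_{132} u_3 v_2 = -1 * 5 * 0 = 0
(u x v)_1 = 0

0


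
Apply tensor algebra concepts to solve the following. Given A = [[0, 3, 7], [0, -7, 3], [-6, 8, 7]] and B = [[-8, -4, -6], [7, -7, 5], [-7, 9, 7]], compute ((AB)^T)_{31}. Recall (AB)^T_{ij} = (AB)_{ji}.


(AB)^T_{ij} = (AB)_{ji} = sum_k A_{jk} B_{ki}.
For i=3, j=1 we need (AB)_{13}:
A_{11} * B_{13} = 0 * -6 = 0
A_{12} * B_{23} = 3 * 5 = 15
A_{13} * B_{33} = 7 * 7 = 49
Sum = 0 + 15 + 49 = 64

64


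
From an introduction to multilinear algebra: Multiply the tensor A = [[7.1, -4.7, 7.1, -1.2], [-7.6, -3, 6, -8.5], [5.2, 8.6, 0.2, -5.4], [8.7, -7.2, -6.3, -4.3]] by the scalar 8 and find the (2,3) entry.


Scalar multiplication: (cA)_{ij} = c * A_{ij}.
c = 8
A_{23} = 6
(cA)_{23} = 8 * 6 = 48

48


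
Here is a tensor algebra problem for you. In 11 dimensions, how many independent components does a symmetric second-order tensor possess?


A symmetric rank-2 tensor in d dimensions has d(d+1)/2 independent components.
d = 11
d(d+1)/2 = 11 * 12 / 2 = 132 / 2 = 66

66


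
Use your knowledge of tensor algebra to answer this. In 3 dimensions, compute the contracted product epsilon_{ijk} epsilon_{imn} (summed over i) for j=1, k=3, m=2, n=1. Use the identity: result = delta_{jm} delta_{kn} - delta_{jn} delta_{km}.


Using the identity: epsilon_{ijk} epsilon_{imn} = delta_{jm} delta_{kn} - delta_{jn} delta_{km}.
delta_{12} = 0
delta_{31} = 0
delta_{11} = 1
delta_{32} = 0
Result = 0 * 0 - 1 * 0 = 0 - 0 = 0

0


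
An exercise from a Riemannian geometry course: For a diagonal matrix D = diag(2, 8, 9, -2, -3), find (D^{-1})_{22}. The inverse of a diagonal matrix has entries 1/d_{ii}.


For a diagonal matrix, the inverse has entries (D^{-1})_{ii} = 1/d_{ii}.
The diagonal entries are: d_{11} = 2, d_{22} = 8, d_{33} = 9, d_{44} = -2, d_{55} = -3
We need (D^{-1})_{22} = 1/d_{22} = 1/8 = 1/8

1/8


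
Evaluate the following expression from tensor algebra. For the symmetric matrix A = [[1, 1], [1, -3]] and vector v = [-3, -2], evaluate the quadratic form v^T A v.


First compute Av:
(Av)_1 = 1*-3 + 1*-2 = -5
(Av)_2 = 1*-3 + -3*-2 = 3
Av = [-5, 3]
Then v^T (Av) = -3*-5 + -2*3
= 15 + -6 = 9

9


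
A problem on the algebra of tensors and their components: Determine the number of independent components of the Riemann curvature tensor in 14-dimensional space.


The Riemann tensor in d dimensions has d^2(d^2 - 1)/12 independent components.
d = 14, so d^2 = 196
d^2 - 1 = 195
d^2(d^2 - 1) = 196 * 195 = 38220
Divide by 12: 38220 / 12 = 3185

3185


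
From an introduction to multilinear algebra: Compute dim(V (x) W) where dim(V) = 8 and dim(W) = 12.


The dimension of a tensor product is the product of dimensions.
dim(V) = 8, dim(W) = 12
dim(V (x) W) = 8 * 12 = 96

96


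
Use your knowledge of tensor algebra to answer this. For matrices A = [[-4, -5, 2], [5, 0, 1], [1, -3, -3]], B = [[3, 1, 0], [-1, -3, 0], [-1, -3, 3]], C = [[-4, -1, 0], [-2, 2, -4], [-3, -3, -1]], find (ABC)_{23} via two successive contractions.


(ABC)_{23} = sum_m (AB)_{2m} C_{m3}. First compute row 2 of AB.
(AB)_{21} = 5*3 + 0*-1 + 1*-1 = 14
(AB)_{22} = 5*1 + 0*-3 + 1*-3 = 2
(AB)_{23} = 5*0 + 0*0 + 1*3 = 3
Now contract with column 3 of C:
(AB)_{21} * C_{13} = 14 * 0 = 0
(AB)_{22} * C_{23} = 2 * -4 = -8
(AB)_{23} * C_{33} = 3 * -1 = -3
(ABC)_{23} = 0 + -8 + -3 = -11

-11


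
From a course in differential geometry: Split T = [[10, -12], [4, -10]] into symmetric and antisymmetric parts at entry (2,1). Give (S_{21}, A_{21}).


T_{21} = 4
T_{12} = -12
S_{21} = (4 + -12)/2 = -8/2 = -4
A_{21} = (4 - -12)/2 = 16/2 = 8
Check: S + A = -4 + 8 = 4 = T_{21}.

(-4, 8)


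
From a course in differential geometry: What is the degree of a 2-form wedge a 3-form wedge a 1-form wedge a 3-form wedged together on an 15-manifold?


The degree of a wedge product is the sum of the degrees of the individual forms.
Degrees: 2, 3, 1, 3
Total degree = 2 + 3 + 1 + 3 = 9

9


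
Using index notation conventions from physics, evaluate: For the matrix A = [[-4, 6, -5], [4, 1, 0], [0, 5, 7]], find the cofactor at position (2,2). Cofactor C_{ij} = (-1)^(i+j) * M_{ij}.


To find cofactor C_{22}, delete row 2 and column 2.
The resulting 2x2 submatrix is: [[-4, -5], [0, 7]]
Minor M_{22} = -4*7 - -5*0
  = -28 - 0 = -28
Sign = (-1)^(2+2) = (-1)^4 = 1
Cofactor C_{22} = 1 * -28 = -28

-28


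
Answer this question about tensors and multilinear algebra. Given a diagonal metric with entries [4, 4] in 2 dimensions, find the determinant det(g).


For a diagonal metric, the determinant is the product of diagonal entries.
Diagonal entries: 4, 4
det(g) = 4 * 4 = 16

16


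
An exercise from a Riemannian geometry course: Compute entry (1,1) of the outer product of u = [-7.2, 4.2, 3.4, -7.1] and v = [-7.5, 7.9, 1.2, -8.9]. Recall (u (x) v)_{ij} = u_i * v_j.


The outer product entry T_{ij} = u_i * v_j.
We need i=1, j=1.
u_1 = -7.2, v_1 = -7.5
T_{1,1} = -7.2 * -7.5 = 54

54


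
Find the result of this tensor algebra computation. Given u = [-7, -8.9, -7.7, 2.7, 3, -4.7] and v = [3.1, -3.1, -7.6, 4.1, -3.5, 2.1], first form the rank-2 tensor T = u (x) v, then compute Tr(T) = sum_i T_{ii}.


The outer product gives T_{ij} = u_i v_j.
The trace (contraction) is Tr(T) = sum_i T_{ii} = sum_i u_i v_i.
Diagonal entries:
T_{11} = u_1 * v_1 = -7 * 3.1 = -21.7
T_{22} = u_2 * v_2 = -8.9 * -3.1 = 27.59
T_{33} = u_3 * v_3 = -7.7 * -7.6 = 58.52
T_{44} = u_4 * v_4 = 2.7 * 4.1 = 11.07
T_{55} = u_5 * v_5 = 3 * -3.5 = -10.5
T_{66} = u_6 * v_6 = -4.7 * 2.1 = -9.87
Tr(T) = -21.7 + 27.59 + 58.52 + 11.07 + -10.5 + -9.87 = 55.11

55.11


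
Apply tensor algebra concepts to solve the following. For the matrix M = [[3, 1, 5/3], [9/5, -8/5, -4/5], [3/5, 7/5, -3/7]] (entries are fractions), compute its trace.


The trace is the sum of diagonal entries.
Diagonal: M[1,1] = 3, M[2,2] = -8/5, M[3,3] = -3/7
Tr(M) = 3 + -8/5 + -3/7
Computing step by step:
After adding M[1,1]: 3
After adding M[2,2]: 7/5
After adding M[3,3]: 34/35
Tr(M) = 34/35

34/35


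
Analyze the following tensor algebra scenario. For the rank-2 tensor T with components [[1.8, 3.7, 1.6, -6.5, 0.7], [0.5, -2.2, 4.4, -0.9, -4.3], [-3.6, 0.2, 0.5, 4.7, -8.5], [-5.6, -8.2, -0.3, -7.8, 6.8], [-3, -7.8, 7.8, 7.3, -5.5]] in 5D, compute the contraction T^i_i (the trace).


The contraction (trace) of a rank-2 tensor is the sum of its diagonal elements.
Diagonal entries: A[1,1] = 1.8, A[2,2] = -2.2, A[3,3] = 0.5, A[4,4] = -7.8, A[5,5] = -5.5
Tr(A) = 1.8 + -2.2 + 0.5 + -7.8 + -5.5 = -13.2

-13.2


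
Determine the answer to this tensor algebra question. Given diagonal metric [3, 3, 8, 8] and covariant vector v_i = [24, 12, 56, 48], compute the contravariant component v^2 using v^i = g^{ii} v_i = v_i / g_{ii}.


To raise an index with a diagonal metric: v^i = v_i / g_{ii}.
For index 2: v_2 = 12, g_{22} = 3
v^2 = 12 / 3 = 4

4


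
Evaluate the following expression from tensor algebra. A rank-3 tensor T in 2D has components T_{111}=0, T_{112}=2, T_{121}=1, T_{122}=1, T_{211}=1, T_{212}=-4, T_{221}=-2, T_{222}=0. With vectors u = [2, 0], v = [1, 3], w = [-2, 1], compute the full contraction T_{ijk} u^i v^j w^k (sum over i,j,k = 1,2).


S = sum over i,j,k of T_{ijk} u_i v_j w_k. Expanding all 8 terms:
T_{111}*u_1*v_1*w_1 = 0*2*1*-2 = 0  (running total: 0)
T_{112}*u_1*v_1*w_2 = 2*2*1*1 = 4  (running total: 4)
T_{121}*u_1*v_2*w_1 = 1*2*3*-2 = -12  (running total: -8)
T_{122}*u_1*v_2*w_2 = 1*2*3*1 = 6  (running total: -2)
T_{211}*u_2*v_1*w_1 = 1*0*1*-2 = 0  (running total: -2)
T_{212}*u_2*v_1*w_2 = -4*0*1*1 = 0  (running total: -2)
T_{221}*u_2*v_2*w_1 = -2*0*3*-2 = 0  (running total: -2)
T_{222}*u_2*v_2*w_2 = 0*0*3*1 = 0  (running total: -2)
S = -2

-2


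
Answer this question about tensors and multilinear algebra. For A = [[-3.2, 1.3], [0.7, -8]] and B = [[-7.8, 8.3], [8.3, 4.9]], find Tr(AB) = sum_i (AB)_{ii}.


Tr(AB) = sum_i (AB)_{ii} where (AB)_{ii} = sum_k A_{ik} B_{ki}.
(AB)_{11} = -3.2*-7.8 + 1.3*8.3 = 35.75
(AB)_{22} = 0.7*8.3 + -8*4.9 = -33.39
Tr(AB) = 35.75 + -33.39 = 2.36

2.36


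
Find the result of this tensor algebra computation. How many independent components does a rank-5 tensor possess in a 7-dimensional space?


The number of components of a rank-r tensor in d dimensions is d^r.
Here d = 7 and r = 5.
7^5 = 16807

16807


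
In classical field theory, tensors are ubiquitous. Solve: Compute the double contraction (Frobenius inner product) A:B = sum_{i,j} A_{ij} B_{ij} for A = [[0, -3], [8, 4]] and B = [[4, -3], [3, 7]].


A:B = sum over all i,j of A_{ij} * B_{ij}.
Row 1: 0*4=0, -3*-3=9 => row sum = 9
Row 2: 8*3=24, 4*7=28 => row sum = 52
Total = 9 + 52 = 61

61


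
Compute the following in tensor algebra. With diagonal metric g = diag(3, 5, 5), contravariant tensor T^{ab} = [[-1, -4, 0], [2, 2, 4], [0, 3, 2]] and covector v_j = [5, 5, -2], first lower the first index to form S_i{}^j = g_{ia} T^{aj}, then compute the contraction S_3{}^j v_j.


Step 1: lower the first index. For a diagonal metric, g_{ia} T^{aj} = g_{ii} T^{ij} (no sum on i).
g_{33} = 5
S_3{}^1 = 5 * T^{31} = 5 * 0 = 0
S_3{}^2 = 5 * T^{32} = 5 * 3 = 15
S_3{}^3 = 5 * T^{33} = 5 * 2 = 10
Step 2: contract S_3{}^j with v_j.
S_3{}^1 * v_1 = 0 * 5 = 0
S_3{}^2 * v_2 = 15 * 5 = 75
S_3{}^3 * v_3 = 10 * -2 = -20
Result = 0 + 75 + -20 = 55

55


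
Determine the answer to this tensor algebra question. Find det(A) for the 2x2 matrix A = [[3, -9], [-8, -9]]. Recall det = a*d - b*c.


For a 2x2 matrix [[a, b], [c, d]], det = a*d - b*c.
a = 3, b = -9, c = -8, d = -9
a*d = 3 * -9 = -27
b*c = -9 * -8 = 72
det = -27 - 72 = -99

-99


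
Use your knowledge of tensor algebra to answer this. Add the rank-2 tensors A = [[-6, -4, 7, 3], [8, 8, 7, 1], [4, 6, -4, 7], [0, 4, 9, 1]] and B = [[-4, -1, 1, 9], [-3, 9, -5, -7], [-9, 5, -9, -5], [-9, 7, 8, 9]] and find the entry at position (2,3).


Tensor addition is component-wise: (A + B)_{ij} = A_{ij} + B_{ij}.
A_{23} = 7
B_{23} = -5
(A + B)_{23} = 7 + -5 = 2

2


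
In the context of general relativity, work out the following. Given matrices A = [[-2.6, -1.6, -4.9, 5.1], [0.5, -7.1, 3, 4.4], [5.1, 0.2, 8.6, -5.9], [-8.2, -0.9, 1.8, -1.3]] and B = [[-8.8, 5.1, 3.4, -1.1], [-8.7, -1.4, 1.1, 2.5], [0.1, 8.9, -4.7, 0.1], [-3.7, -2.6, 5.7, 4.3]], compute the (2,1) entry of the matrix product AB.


(AB)_{ij} = sum_k A_{ik} B_{kj}.
For i=2, j=1:
A_{21} * B_{11} = 0.5 * -8.8 = -4.4
A_{22} * B_{21} = -7.1 * -8.7 = 61.77
A_{23} * B_{31} = 3 * 0.1 = 0.3
A_{24} * B_{41} = 4.4 * -3.7 = -16.28
Sum = -4.4 + 61.77 + 0.3 + -16.28 = 41.39

41.39


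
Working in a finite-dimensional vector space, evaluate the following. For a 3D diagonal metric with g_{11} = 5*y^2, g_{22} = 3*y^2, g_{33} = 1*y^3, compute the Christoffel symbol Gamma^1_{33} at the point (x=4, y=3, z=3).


For a diagonal metric, Gamma^k_{ij} = (1/2) g^{kk} (dg_{ik}/dx_j + dg_{jk}/dx_i - dg_{ij}/dx_k).
The metric is diagonal, so g_{ab} = 0 for a != b.
At the given point: g_{11} = 45, g_{22} = 27, g_{33} = 27
g^{11} = 1/45
dg_{31}/dx_3 = 0 (off-diagonal)
dg_{31}/dx_3 = 0 (off-diagonal)
dg_{33}/dx_1 = dg_{33}/dx_1 = 0
Numerator = 0 + 0 - 0 = 0
Gamma^1_{33} = 0 / (2 * 45) = 0

0


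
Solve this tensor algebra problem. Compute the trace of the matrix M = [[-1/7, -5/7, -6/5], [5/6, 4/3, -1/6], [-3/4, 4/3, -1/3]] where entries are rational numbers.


The trace is the sum of diagonal entries.
Diagonal: M[1,1] = -1/7, M[2,2] = 4/3, M[3,3] = -1/3
Tr(M) = -1/7 + 4/3 + -1/3
Computing step by step:
After adding M[1,1]: -1/7
After adding M[2,2]: 25/21
After adding M[3,3]: 6/7
Tr(M) = 6/7

6/7


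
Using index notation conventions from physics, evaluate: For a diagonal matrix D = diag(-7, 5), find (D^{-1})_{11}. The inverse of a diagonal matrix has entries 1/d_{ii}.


For a diagonal matrix, the inverse has entries (D^{-1})_{ii} = 1/d_{ii}.
The diagonal entries are: d_{11} = -7, d_{22} = 5
We need (D^{-1})_{11} = 1/d_{11} = 1/-7 = -1/7

-1/7


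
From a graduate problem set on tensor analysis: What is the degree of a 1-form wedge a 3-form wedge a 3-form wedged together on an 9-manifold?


The degree of a wedge product is the sum of the degrees of the individual forms.
Degrees: 1, 3, 3
Total degree = 1 + 3 + 3 = 7

7


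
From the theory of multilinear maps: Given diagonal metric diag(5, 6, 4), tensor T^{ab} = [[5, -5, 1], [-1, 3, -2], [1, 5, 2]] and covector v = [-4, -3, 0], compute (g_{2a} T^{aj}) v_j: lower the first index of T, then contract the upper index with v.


Step 1: lower the first index. For a diagonal metric, g_{ia} T^{aj} = g_{ii} T^{ij} (no sum on i).
g_{22} = 6
S_2{}^1 = 6 * T^{21} = 6 * -1 = -6
S_2{}^2 = 6 * T^{22} = 6 * 3 = 18
S_2{}^3 = 6 * T^{23} = 6 * -2 = -12
Step 2: contract S_2{}^j with v_j.
S_2{}^1 * v_1 = -6 * -4 = 24
S_2{}^2 * v_2 = 18 * -3 = -54
S_2{}^3 * v_3 = -12 * 0 = 0
Result = 24 + -54 + 0 = -30

-30
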